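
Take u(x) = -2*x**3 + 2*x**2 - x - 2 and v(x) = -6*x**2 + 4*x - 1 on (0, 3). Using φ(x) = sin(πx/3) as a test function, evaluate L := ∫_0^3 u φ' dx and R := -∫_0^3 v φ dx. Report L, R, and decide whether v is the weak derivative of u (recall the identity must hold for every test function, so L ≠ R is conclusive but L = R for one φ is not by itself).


LHS = -648/π^3 + 132/π, RHS = -648/π^3 + 132/π. Yes, v = u' weakly.

u(x) = -2*x**3 + 2*x**2 - x - 2, classical derivative u'(x) = -6*x**2 + 4*x - 1.
φ(x) = sin(πx/3), so φ'(x) = π*cos(π*x/3)/3.
Note φ(0) = φ(3) = 0, so the boundary term u·φ vanishes.
LHS = ∫_0^3 u(x) φ'(x) dx = ∫_0^3 (-2*π*x^3*cos(π*x/3)/3 + 2*π*x^2*cos(π*x/3)/3 - π*x*cos(π*x/3)/3 - 2*π*cos(π*x/3)/3) dx. Term by term:
  ∫_0^3 -2*π*cos(π*x/3)/3 dx = 0;  ∫_0^3 -2*π*x^3*cos(π*x/3)/3 dx = -648/π^3 + 162/π;  ∫_0^3 -π*x*cos(π*x/3)/3 dx = 6/π;
  ∫_0^3 2*π*x^2*cos(π*x/3)/3 dx = -36/π.
Sum: 0 + -648/π^3 + 162/π + 6/π − 36/π = -648/π^3 + 132/π.
So LHS = -648/π^3 + 132/π.
∫_0^3 v(x) φ(x) dx = ∫_0^3 (-6*x^2*sin(π*x/3) + 4*x*sin(π*x/3) - sin(π*x/3)) dx. Term by term:
  ∫_0^3 -sin(π*x/3) dx = -6/π;  ∫_0^3 -6*x^2*sin(π*x/3) dx = -162/π + 648/π^3;  ∫_0^3 4*x*sin(π*x/3) dx = 36/π.
Sum: -6/π + -162/π + 648/π^3 + 36/π = -132/π + 648/π^3.
So RHS = -∫_0^3 v(x) φ(x) dx = -648/π^3 + 132/π.
LHS = RHS, so the identity holds for this test φ.
Moreover u is smooth here and v(x) = u'(x) = -6*x**2 + 4*x - 1 pointwise, so the identity holds for every test function. Hence v is the weak derivative of u.


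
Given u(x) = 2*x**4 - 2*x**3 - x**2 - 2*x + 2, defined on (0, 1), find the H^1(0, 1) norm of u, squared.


||u||_{H^1}^2 = 3293/315

The H^1 norm (squared) on an interval (0, L) is
  ||u||_{H^1}^2 = ∫_0^L u(x)^2 dx + ∫_0^L u'(x)^2 dx.
Compute u'(x) = 8*x**3 - 6*x**2 - 2*x - 2.
Then u(x)^2 = 4*x**8 - 8*x**7 - 4*x**5 + 17*x**4 - 4*x**3 - 8*x + 4 and u'(x)^2 = 64*x**6 - 96*x**5 + 4*x**4 - 8*x**3 + 28*x**2 + 8*x + 4.
Integrate each monomial from 0 to 1 using ∫_0^1 c·x^n dx = c·1^(n+1)/(n+1):
  ∫_0^1 u(x)^2 dx = ∫_0^1 (4*x^8 - 8*x^7 - 4*x^5 + 17*x^4 - 4*x^3 - 8*x + 4) dx. Term by term:
    ∫_0^1 4*x^8 dx = 4/9;  ∫_0^1 -8*x^7 dx = -1;  ∫_0^1 -4*x^5 dx = -2/3;
    ∫_0^1 17*x^4 dx = 17/5;  ∫_0^1 -4*x^3 dx = -1;  ∫_0^1 -8*x dx = -4;
    ∫_0^1 4 dx = 4.
  Sum: 4/9 − 1 − 2/3 + 17/5 − 1 − 4 + 4 = 53/45.
  ∫_0^1 u'(x)^2 dx = ∫_0^1 (64*x^6 - 96*x^5 + 4*x^4 - 8*x^3 + 28*x^2 + 8*x + 4) dx. Term by term:
    ∫_0^1 64*x^6 dx = 64/7;  ∫_0^1 -96*x^5 dx = -16;  ∫_0^1 4*x^4 dx = 4/5;
    ∫_0^1 -8*x^3 dx = -2;  ∫_0^1 28*x^2 dx = 28/3;  ∫_0^1 8*x dx = 4;
    ∫_0^1 4 dx = 4.
  Sum: 64/7 − 16 + 4/5 − 2 + 28/3 + 4 + 4 = 974/105.
Adding: ||u||_{H^1}^2 = 53/45 + 974/105 = 3293/315.


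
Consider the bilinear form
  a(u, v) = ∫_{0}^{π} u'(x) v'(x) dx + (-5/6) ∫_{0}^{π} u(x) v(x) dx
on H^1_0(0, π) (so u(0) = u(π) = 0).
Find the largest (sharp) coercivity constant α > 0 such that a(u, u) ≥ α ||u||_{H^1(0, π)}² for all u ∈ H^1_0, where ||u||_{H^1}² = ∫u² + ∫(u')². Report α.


α = 1/12

Coercivity of a(·,·) on H^1_0(0, π) means a(u, u) ≥ α ||u||_{H^1}² for every u ∈ H^1_0.
The interval has length L = π, and Poincaré/coercivity depend only on L. Here a(u, u) = ∫(u')² + (-5/6)·∫u².
Here c = -5/6 < 0 with |c| < (π/L)² = 1, so coercivity still holds. The condition a(u,u) ≥ α||u||_{H^1}² reads (1−α)∫(u')² ≥ (α−c)∫u². Any admissible α is ≤ 1 (rapidly oscillating u have ∫u²/∫(u')² → 0), and α = 1 would force 0 ≥ (1−c)∫u², impossible since c < 1; so 1−α > 0. By the sharp Poincaré inequality on H^1_0 of an interval of length L, ∫(u')² ≥ (π/L)²∫u² with equality for the first sine mode sin(π(x−x₀)/L) (x₀ the left endpoint), so the inequality holds for all u iff (1−α)(π/L)² ≥ α − c, i.e. α ≤ ((π/L)² + c)/((π/L)² + 1) = (1 + c(L/π)²)/(1 + (L/π)²). (Direct route, valid since c ≤ 0: Poincaré gives c∫u² ≥ c(L/π)²∫(u')², so a(u,u) ≥ (1 + c(L/π)²)∫(u')², while ||u||_{H^1}² ≤ (1 + (L/π)²)∫(u')²; dividing yields the same α.) With (π/L)² = 1 and c = -5/6, the largest admissible constant is α = ((π/L)² + c)/((π/L)² + 1).
Simplifying, α = 1/12.


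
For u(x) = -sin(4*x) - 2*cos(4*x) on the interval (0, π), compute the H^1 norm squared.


||u||_{H^1(0,π)}^2 = 85*π/2

u'(x) = 8*sin(4*x) - 4*cos(4*x).
Expand u² and (u')² and integrate term by term on (0, π), using: for integers n ≥ 1, ∫_0^π sin²(nx) dx = ∫_0^π cos²(nx) dx = π/2; for n ≠ n', ∫_0^π sin(nx)sin(n'x) dx = ∫_0^π cos(nx)cos(n'x) dx = 0; and by product-to-sum, ∫_0^π sin(nx)cos(n'x) dx = ½∫_0^π [sin((n+n')x) + sin((n−n')x)] dx, which is 0 when n+n' is even and 2n/(n²−n'²) when n+n' is odd (it need not vanish on (0, π)).
  u² squared terms: (-1)²·∫sin(4x)² dx = 1·π/2 = π/2;  (-2)²·∫cos(4x)² dx = 4·π/2 = 2*π.
  u² cross terms: 2·(-1)·(-2)·∫sin(4x)·cos(4x) dx = 4·(0) = 0.
  So ∫_0^π u² dx = π/2 + 2*π + 0 = 5*π/2.
  (u')² squared terms: (-4)²·∫cos(4x)² dx = 16·π/2 = 8*π;  (8)²·∫sin(4x)² dx = 64·π/2 = 32*π.
  (u')² cross terms: 2·(-4)·(8)·∫cos(4x)·sin(4x) dx = -64·(0) = 0.
  So ∫_0^π (u')² dx = 8*π + 32*π + 0 = 40*π.
||u||_{H^1}^2 = (5*π/2) + (40*π) = 85*π/2.


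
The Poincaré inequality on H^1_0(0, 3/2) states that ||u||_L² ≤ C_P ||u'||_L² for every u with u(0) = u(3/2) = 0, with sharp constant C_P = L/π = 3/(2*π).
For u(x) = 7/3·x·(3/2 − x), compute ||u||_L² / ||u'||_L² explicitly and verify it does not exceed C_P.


||u||_L² / ||u'||_L² = 3*sqrt(10)/20 < C_P = 3/(2*π).

u(x) = 7/3·x·(3/2 − x), so u'(x) = 7/2 - 14*x/3.
u(x) = 7/3·x·(3/2 − x) vanishes at x = 0 and x = 3/2, so u ∈ H^1_0(0, 3/2). Differentiate via the product rule and integrate the resulting polynomials term by term.
  ∫_0^3/2 u² dx = ∫_0^3/2 (49*x^4/9 - 49*x^3/3 + 49*x^2/4) dx. Term by term:
    ∫_0^3/2 49*x^4/9 dx = 1323/160;  ∫_0^3/2 -49*x^3/3 dx = -1323/64;  ∫_0^3/2 49*x^2/4 dx = 441/32.
  Sum: 1323/160 − 1323/64 + 441/32 = 441/320.
  ∫_0^3/2 (u')² dx = ∫_0^3/2 (196*x^2/9 - 98*x/3 + 49/4) dx. Term by term:
    ∫_0^3/2 196*x^2/9 dx = 49/2;  ∫_0^3/2 -98*x/3 dx = -147/4;  ∫_0^3/2 49/4 dx = 147/8.
  Sum: 49/2 − 147/4 + 147/8 = 49/8.
∫_0^3/2 u² dx = 441/320, so ||u||_L² = 21*sqrt(5)/40.
∫_0^3/2 (u')² dx = 49/8, so ||u'||_L² = 7*sqrt(2)/4.
Ratio ||u||_L² / ||u'||_L² = 3*sqrt(10)/20.
Sharp Poincaré constant on H^1_0(0, 3/2) is C_P = L/π = 3/(2*π), achieved by sin(2*π/3·x).
A polynomial bump cannot attain the sharp Poincaré constant (only the first sine eigenfunction does), so the ratio is strictly less than C_P, consistent with ||u||_L² ≤ C_P ||u'||_L².


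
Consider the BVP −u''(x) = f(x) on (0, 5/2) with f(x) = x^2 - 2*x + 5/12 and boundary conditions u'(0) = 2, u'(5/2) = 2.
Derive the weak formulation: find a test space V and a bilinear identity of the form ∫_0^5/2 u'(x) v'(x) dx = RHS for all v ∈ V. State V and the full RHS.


V = H^1(0, 5/2) (v unrestricted at boundary; u is determined up to an additive constant); weak form: ∫_0^5/2 u'v' dx = ∫_0^5/2 (x^2 - 2*x + 5/12) v dx + 2·v(5/2) − 2·v(0) for all v ∈ V.

Multiply both sides by a test function v and integrate from 0 to 5/2:
  ∫_0^5/2 −u''(x) v(x) dx = ∫_0^5/2 f(x) v(x) dx.
Integrate the LHS by parts once:
  ∫_0^5/2 −u'' v dx = −[u'(x) v(x)]_0^5/2 + ∫_0^5/2 u'(x) v'(x) dx.
Thus ∫_0^5/2 u'(x) v'(x) dx = ∫_0^5/2 f(x) v(x) dx + [u'(x) v(x)]_0^5/2.
Choose V so that boundary terms are either known or forced to vanish.
u has inhomogeneous Neumann u'(0) = 2, u'(5/2) = 2. [u' v]_0^5/2 = (2)·v(5/2) − (2)·v(0) = 2·v(5/2) − 2·v(0). Take V = H^1(0, 5/2); boundary term becomes part of RHS.
Weak formulation: find u (satisfying any essential BC) such that ∫_0^5/2 u'(x) v'(x) dx = ∫_0^5/2 f v dx + 2·v(5/2) − 2·v(0) for all v ∈ V (Neumann data are natural BCs: they enter the RHS as boundary terms).
Substituting f(x) = x^2 - 2*x + 5/12, the right-hand side is ∫_0^5/2 (x^2 - 2*x + 5/12) v dx + 2·v(5/2) − 2·v(0).
Compatibility check (pure Neumann): taking v ≡ 1 ∈ V gives 0 = ∫_0^5/2 f dx + (2) − (2), i.e. ∫_0^5/2 f dx must equal u'(0) − u'(5/2) = 0. Indeed ∫_0^5/2 (x^2 - 2*x + 5/12) dx = 0, so the data are compatible. The solution is then unique only up to an additive constant (fix it e.g. by requiring ∫_0^5/2 u dx = 0).


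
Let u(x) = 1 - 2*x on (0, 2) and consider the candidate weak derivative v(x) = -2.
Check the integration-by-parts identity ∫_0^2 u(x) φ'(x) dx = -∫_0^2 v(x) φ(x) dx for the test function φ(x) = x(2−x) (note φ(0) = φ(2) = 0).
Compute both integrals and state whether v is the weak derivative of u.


LHS = 8/3, RHS = 8/3. Yes, v = u' weakly.

u(x) = 1 - 2*x, classical derivative u'(x) = -2.
φ(x) = x(2−x), so φ'(x) = 2 - 2*x.
Note φ(0) = φ(2) = 0, so the boundary term u·φ vanishes.
LHS = ∫_0^2 u(x) φ'(x) dx = ∫_0^2 (4*x^2 - 6*x + 2) dx. Term by term:
  ∫_0^2 4*x^2 dx = 32/3;  ∫_0^2 -6*x dx = -12;  ∫_0^2 2 dx = 4.
Sum: 32/3 − 12 + 4 = 8/3.
So LHS = 8/3.
∫_0^2 v(x) φ(x) dx = ∫_0^2 (2*x^2 - 4*x) dx. Term by term:
  ∫_0^2 2*x^2 dx = 16/3;  ∫_0^2 -4*x dx = -8.
Sum: 16/3 − 8 = -8/3.
So RHS = -∫_0^2 v(x) φ(x) dx = 8/3.
LHS = RHS, so the identity holds for this test φ.
Moreover u is smooth here and v(x) = u'(x) = -2 pointwise, so the identity holds for every test function. Hence v is the weak derivative of u.


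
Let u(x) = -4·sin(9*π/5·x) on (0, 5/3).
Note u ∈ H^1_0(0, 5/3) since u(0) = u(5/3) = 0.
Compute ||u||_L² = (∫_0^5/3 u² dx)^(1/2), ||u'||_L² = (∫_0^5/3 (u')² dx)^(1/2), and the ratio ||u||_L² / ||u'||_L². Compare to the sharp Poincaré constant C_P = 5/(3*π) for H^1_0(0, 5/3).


||u||_L² / ||u'||_L² = 5/(9*π) < C_P = 5/(3*π).

u(x) = -4·sin(9*π/5·x), so u'(x) = -36*π*cos(9*π*x/5)/5.
Writing u(x) = A·sin(kπx/L) with A = -4 and k = 3, use ∫_0^L sin²(kπx/L) dx = L/2 and ∫_0^L cos²(kπx/L) dx = L/2.
u² = 16·sin²(9*π/5·x) and (u')² = 1296*π^2/25·cos²(9*π/5·x), and each of sin², cos² integrates to L/2 = 5/6 over (0, 5/3).
∫_0^5/3 u² dx = 40/3, so ||u||_L² = 2*sqrt(30)/3.
∫_0^5/3 (u')² dx = 216*π^2/5, so ||u'||_L² = 6*sqrt(30)*π/5.
Ratio ||u||_L² / ||u'||_L² = 5/(9*π).
Sharp Poincaré constant on H^1_0(0, 5/3) is C_P = L/π = 5/(3*π), achieved by sin(3*π/5·x).
This is the k = 3 harmonic; the ratio L/(kπ) is strictly less than C_P = L/π, consistent with the sharp inequality ||u||_L² ≤ C_P ||u'||_L².


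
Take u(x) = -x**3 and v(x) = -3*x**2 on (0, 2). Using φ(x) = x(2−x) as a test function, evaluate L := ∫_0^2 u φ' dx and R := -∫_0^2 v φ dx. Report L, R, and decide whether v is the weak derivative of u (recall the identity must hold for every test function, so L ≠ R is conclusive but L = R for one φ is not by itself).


LHS = 24/5, RHS = 24/5. Yes, v = u' weakly.

u(x) = -x**3, classical derivative u'(x) = -3*x**2.
φ(x) = x(2−x), so φ'(x) = 2 - 2*x.
Note φ(0) = φ(2) = 0, so the boundary term u·φ vanishes.
LHS = ∫_0^2 u(x) φ'(x) dx = ∫_0^2 (2*x^4 - 2*x^3) dx. Term by term:
  ∫_0^2 2*x^4 dx = 64/5;  ∫_0^2 -2*x^3 dx = -8.
Sum: 64/5 − 8 = 24/5.
So LHS = 24/5.
∫_0^2 v(x) φ(x) dx = ∫_0^2 (3*x^4 - 6*x^3) dx. Term by term:
  ∫_0^2 3*x^4 dx = 96/5;  ∫_0^2 -6*x^3 dx = -24.
Sum: 96/5 − 24 = -24/5.
So RHS = -∫_0^2 v(x) φ(x) dx = 24/5.
LHS = RHS, so the identity holds for this test φ.
Moreover u is smooth here and v(x) = u'(x) = -3*x**2 pointwise, so the identity holds for every test function. Hence v is the weak derivative of u.


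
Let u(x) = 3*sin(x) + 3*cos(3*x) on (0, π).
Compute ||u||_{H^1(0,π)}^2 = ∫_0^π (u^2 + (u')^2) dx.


||u||_{H^1(0,π)}^2 = 54*π

u'(x) = -9*sin(3*x) + 3*cos(x).
Expand u² and (u')² and integrate term by term on (0, π), using: for integers n ≥ 1, ∫_0^π sin²(nx) dx = ∫_0^π cos²(nx) dx = π/2; for n ≠ n', ∫_0^π sin(nx)sin(n'x) dx = ∫_0^π cos(nx)cos(n'x) dx = 0; and by product-to-sum, ∫_0^π sin(nx)cos(n'x) dx = ½∫_0^π [sin((n+n')x) + sin((n−n')x)] dx, which is 0 when n+n' is even and 2n/(n²−n'²) when n+n' is odd (it need not vanish on (0, π)).
  u² squared terms: (3)²·∫cos(3x)² dx = 9·π/2 = 9*π/2;  (3)²·∫sin(x)² dx = 9·π/2 = 9*π/2.
  u² cross terms: 2·(3)·(3)·∫cos(3x)·sin(x) dx = 18·(0) = 0.
  So ∫_0^π u² dx = 9*π/2 + 9*π/2 + 0 = 9*π.
  (u')² squared terms: (-9)²·∫sin(3x)² dx = 81·π/2 = 81*π/2;  (3)²·∫cos(x)² dx = 9·π/2 = 9*π/2.
  (u')² cross terms: 2·(-9)·(3)·∫sin(3x)·cos(x) dx = -54·(0) = 0.
  So ∫_0^π (u')² dx = 81*π/2 + 9*π/2 + 0 = 45*π.
||u||_{H^1}^2 = (9*π) + (45*π) = 54*π.


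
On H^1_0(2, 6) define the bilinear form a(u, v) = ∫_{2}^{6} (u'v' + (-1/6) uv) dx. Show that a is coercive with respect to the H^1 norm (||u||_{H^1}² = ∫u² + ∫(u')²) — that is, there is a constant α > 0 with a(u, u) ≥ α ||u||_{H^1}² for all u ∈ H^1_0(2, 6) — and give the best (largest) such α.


α = (-8/3 + π^2)/(π^2 + 16)

Coercivity of a(·,·) on H^1_0(2, 6) means a(u, u) ≥ α ||u||_{H^1}² for every u ∈ H^1_0.
The interval has length L = 4, and Poincaré/coercivity depend only on L. Here a(u, u) = ∫(u')² + (-1/6)·∫u².
Here c = -1/6 < 0 with |c| < (π/L)² = π^2/16, so coercivity still holds. The condition a(u,u) ≥ α||u||_{H^1}² reads (1−α)∫(u')² ≥ (α−c)∫u². Any admissible α is ≤ 1 (rapidly oscillating u have ∫u²/∫(u')² → 0), and α = 1 would force 0 ≥ (1−c)∫u², impossible since c < 1; so 1−α > 0. By the sharp Poincaré inequality on H^1_0 of an interval of length L, ∫(u')² ≥ (π/L)²∫u² with equality for the first sine mode sin(π(x−x₀)/L) (x₀ the left endpoint), so the inequality holds for all u iff (1−α)(π/L)² ≥ α − c, i.e. α ≤ ((π/L)² + c)/((π/L)² + 1) = (1 + c(L/π)²)/(1 + (L/π)²). (Direct route, valid since c ≤ 0: Poincaré gives c∫u² ≥ c(L/π)²∫(u')², so a(u,u) ≥ (1 + c(L/π)²)∫(u')², while ||u||_{H^1}² ≤ (1 + (L/π)²)∫(u')²; dividing yields the same α.) With (π/L)² = π^2/16 and c = -1/6, the largest admissible constant is α = ((π/L)² + c)/((π/L)² + 1).
Simplifying, α = (-8/3 + π^2)/(π^2 + 16).


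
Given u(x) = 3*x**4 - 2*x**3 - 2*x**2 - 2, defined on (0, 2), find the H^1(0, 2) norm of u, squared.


||u||_{H^1}^2 = 107624/105

The H^1 norm (squared) on an interval (0, L) is
  ||u||_{H^1}^2 = ∫_0^L u(x)^2 dx + ∫_0^L u'(x)^2 dx.
Compute u'(x) = 12*x**3 - 6*x**2 - 4*x.
Then u(x)^2 = 9*x**8 - 12*x**7 - 8*x**6 + 8*x**5 - 8*x**4 + 8*x**3 + 8*x**2 + 4 and u'(x)^2 = 144*x**6 - 144*x**5 - 60*x**4 + 48*x**3 + 16*x**2.
Integrate each monomial from 0 to 2 using ∫_0^2 c·x^n dx = c·2^(n+1)/(n+1):
  ∫_0^2 u(x)^2 dx = ∫_0^2 (9*x^8 - 12*x^7 - 8*x^6 + 8*x^5 - 8*x^4 + 8*x^3 + 8*x^2 + 4) dx. Term by term:
    ∫_0^2 9*x^8 dx = 512;  ∫_0^2 -12*x^7 dx = -384;  ∫_0^2 -8*x^6 dx = -1024/7;
    ∫_0^2 8*x^5 dx = 256/3;  ∫_0^2 -8*x^4 dx = -256/5;  ∫_0^2 8*x^3 dx = 32;
    ∫_0^2 8*x^2 dx = 64/3;  ∫_0^2 4 dx = 8.
  Sum: 512 − 384 − 1024/7 + 256/3 − 256/5 + 32 + 64/3 + 8 = 8104/105.
  ∫_0^2 u'(x)^2 dx = ∫_0^2 (144*x^6 - 144*x^5 - 60*x^4 + 48*x^3 + 16*x^2) dx. Term by term:
    ∫_0^2 144*x^6 dx = 18432/7;  ∫_0^2 -144*x^5 dx = -1536;  ∫_0^2 -60*x^4 dx = -384;
    ∫_0^2 48*x^3 dx = 192;  ∫_0^2 16*x^2 dx = 128/3.
  Sum: 18432/7 − 1536 − 384 + 192 + 128/3 = 19904/21.
Adding: ||u||_{H^1}^2 = 8104/105 + 19904/21 = 107624/105.


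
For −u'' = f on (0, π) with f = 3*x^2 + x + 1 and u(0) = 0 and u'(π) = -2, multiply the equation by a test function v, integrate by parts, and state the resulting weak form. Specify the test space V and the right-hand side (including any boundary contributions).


V = {v ∈ H^1(0, π) : v(0) = 0} (test functions vanish at x = 0 where u is specified); weak form: ∫_0^π u'v' dx = ∫_0^π (3*x^2 + x + 1) v dx − 2·v(π) for all v ∈ V.

Multiply both sides by a test function v and integrate from 0 to π:
  ∫_0^π −u''(x) v(x) dx = ∫_0^π f(x) v(x) dx.
Integrate the LHS by parts once:
  ∫_0^π −u'' v dx = −[u'(x) v(x)]_0^π + ∫_0^π u'(x) v'(x) dx.
Thus ∫_0^π u'(x) v'(x) dx = ∫_0^π f(x) v(x) dx + [u'(x) v(x)]_0^π.
Choose V so that boundary terms are either known or forced to vanish.
Mixed BC: u(0) = 0 (Dirichlet) and u'(π) = -2 (Neumann). Define V = {v ∈ H^1(0, π) : v(0) = 0}. Then [u' v]_0^π = u'(π)·v(π) − u'(0)·0 = − 2·v(π).
Weak formulation: find u (satisfying any essential BC) such that ∫_0^π u'(x) v'(x) dx = ∫_0^π f v dx − 2·v(π) for all v ∈ V (Dirichlet at 0 absorbed into V; Neumann datum at x = π contributes the boundary term).
Substituting f(x) = 3*x^2 + x + 1, the right-hand side is ∫_0^π (3*x^2 + x + 1) v dx − 2·v(π).


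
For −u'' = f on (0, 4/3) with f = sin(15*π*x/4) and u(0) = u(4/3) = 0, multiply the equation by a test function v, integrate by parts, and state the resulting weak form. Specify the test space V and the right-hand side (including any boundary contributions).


V = H^1_0(0, 4/3) (so v(0) = v(4/3) = 0); weak form: ∫_0^4/3 u'v' dx = ∫_0^4/3 (sin(15*π*x/4)) v dx for all v ∈ V.

Multiply both sides by a test function v and integrate from 0 to 4/3:
  ∫_0^4/3 −u''(x) v(x) dx = ∫_0^4/3 f(x) v(x) dx.
Integrate the LHS by parts once:
  ∫_0^4/3 −u'' v dx = −[u'(x) v(x)]_0^4/3 + ∫_0^4/3 u'(x) v'(x) dx.
Thus ∫_0^4/3 u'(x) v'(x) dx = ∫_0^4/3 f(x) v(x) dx + [u'(x) v(x)]_0^4/3.
Choose V so that boundary terms are either known or forced to vanish.
u is Dirichlet: u(0) = u(4/3) = 0. Let V = H^1_0(0, 4/3); then v(0) = v(4/3) = 0, and [u' v]_0^4/3 = 0.
Weak formulation: find u (satisfying any essential BC) such that ∫_0^4/3 u'(x) v'(x) dx = ∫_0^4/3 f v dx for all v ∈ V.
Substituting f(x) = sin(15*π*x/4), the right-hand side is ∫_0^4/3 (sin(15*π*x/4)) v dx.


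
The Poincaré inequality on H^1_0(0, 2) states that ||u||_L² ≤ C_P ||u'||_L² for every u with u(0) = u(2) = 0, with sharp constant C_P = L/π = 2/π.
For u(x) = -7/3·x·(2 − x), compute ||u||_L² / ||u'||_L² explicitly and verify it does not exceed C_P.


||u||_L² / ||u'||_L² = sqrt(10)/5 < C_P = 2/π.

u(x) = -7/3·x·(2 − x), so u'(x) = 14*x/3 - 14/3.
u(x) = -7/3·x·(2 − x) vanishes at x = 0 and x = 2, so u ∈ H^1_0(0, 2). Differentiate via the product rule and integrate the resulting polynomials term by term.
  ∫_0^2 u² dx = ∫_0^2 (49*x^4/9 - 196*x^3/9 + 196*x^2/9) dx. Term by term:
    ∫_0^2 49*x^4/9 dx = 1568/45;  ∫_0^2 -196*x^3/9 dx = -784/9;  ∫_0^2 196*x^2/9 dx = 1568/27.
  Sum: 1568/45 − 784/9 + 1568/27 = 784/135.
  ∫_0^2 (u')² dx = ∫_0^2 (196*x^2/9 - 392*x/9 + 196/9) dx. Term by term:
    ∫_0^2 196*x^2/9 dx = 1568/27;  ∫_0^2 -392*x/9 dx = -784/9;  ∫_0^2 196/9 dx = 392/9.
  Sum: 1568/27 − 784/9 + 392/9 = 392/27.
∫_0^2 u² dx = 784/135, so ||u||_L² = 28*sqrt(15)/45.
∫_0^2 (u')² dx = 392/27, so ||u'||_L² = 14*sqrt(6)/9.
Ratio ||u||_L² / ||u'||_L² = sqrt(10)/5.
Sharp Poincaré constant on H^1_0(0, 2) is C_P = L/π = 2/π, achieved by sin(π/2·x).
A polynomial bump cannot attain the sharp Poincaré constant (only the first sine eigenfunction does), so the ratio is strictly less than C_P, consistent with ||u||_L² ≤ C_P ||u'||_L².


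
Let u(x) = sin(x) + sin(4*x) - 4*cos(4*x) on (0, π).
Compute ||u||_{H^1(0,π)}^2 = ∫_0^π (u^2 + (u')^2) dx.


||u||_{H^1(0,π)}^2 = 272/15 + 291*π/2

u'(x) = 16*sin(4*x) + cos(x) + 4*cos(4*x).
Expand u² and (u')² and integrate term by term on (0, π), using: for integers n ≥ 1, ∫_0^π sin²(nx) dx = ∫_0^π cos²(nx) dx = π/2; for n ≠ n', ∫_0^π sin(nx)sin(n'x) dx = ∫_0^π cos(nx)cos(n'x) dx = 0; and by product-to-sum, ∫_0^π sin(nx)cos(n'x) dx = ½∫_0^π [sin((n+n')x) + sin((n−n')x)] dx, which is 0 when n+n' is even and 2n/(n²−n'²) when n+n' is odd (it need not vanish on (0, π)).
  u² squared terms: (-4)²·∫cos(4x)² dx = 16·π/2 = 8*π;  (1)²·∫sin(x)² dx = 1·π/2 = π/2;  (1)²·∫sin(4x)² dx = 1·π/2 = π/2.
  u² cross terms: 2·(-4)·(1)·∫cos(4x)·sin(x) dx = -8·(-2/15) = 16/15;  2·(-4)·(1)·∫cos(4x)·sin(4x) dx = -8·(0) = 0;  2·(1)·(1)·∫sin(x)·sin(4x) dx = 2·(0) = 0.
  So ∫_0^π u² dx = 8*π + π/2 + π/2 + 16/15 + 0 + 0 = 16/15 + 9*π.
  (u')² squared terms: (4)²·∫cos(4x)² dx = 16·π/2 = 8*π;  (16)²·∫sin(4x)² dx = 256·π/2 = 128*π;  (1)²·∫cos(x)² dx = 1·π/2 = π/2.
  (u')² cross terms: 2·(4)·(16)·∫cos(4x)·sin(4x) dx = 128·(0) = 0;  2·(4)·(1)·∫cos(4x)·cos(x) dx = 8·(0) = 0;  2·(16)·(1)·∫sin(4x)·cos(x) dx = 32·(8/15) = 256/15.
  So ∫_0^π (u')² dx = 8*π + 128*π + π/2 + 0 + 0 + 256/15 = 256/15 + 273*π/2.
||u||_{H^1}^2 = (16/15 + 9*π) + (256/15 + 273*π/2) = 272/15 + 291*π/2.


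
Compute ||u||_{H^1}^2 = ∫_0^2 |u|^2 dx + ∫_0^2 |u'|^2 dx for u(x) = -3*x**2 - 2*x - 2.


||u||_{H^1}^2 = 4864/15

The H^1 norm (squared) on an interval (0, L) is
  ||u||_{H^1}^2 = ∫_0^L u(x)^2 dx + ∫_0^L u'(x)^2 dx.
Compute u'(x) = -6*x - 2.
Then u(x)^2 = 9*x**4 + 12*x**3 + 16*x**2 + 8*x + 4 and u'(x)^2 = 36*x**2 + 24*x + 4.
Integrate each monomial from 0 to 2 using ∫_0^2 c·x^n dx = c·2^(n+1)/(n+1):
  ∫_0^2 u(x)^2 dx = ∫_0^2 (9*x^4 + 12*x^3 + 16*x^2 + 8*x + 4) dx. Term by term:
    ∫_0^2 9*x^4 dx = 288/5;  ∫_0^2 12*x^3 dx = 48;  ∫_0^2 16*x^2 dx = 128/3;
    ∫_0^2 8*x dx = 16;  ∫_0^2 4 dx = 8.
  Sum: 288/5 + 48 + 128/3 + 16 + 8 = 2584/15.
  ∫_0^2 u'(x)^2 dx = ∫_0^2 (36*x^2 + 24*x + 4) dx. Term by term:
    ∫_0^2 36*x^2 dx = 96;  ∫_0^2 24*x dx = 48;  ∫_0^2 4 dx = 8.
  Sum: 96 + 48 + 8 = 152.
Adding: ||u||_{H^1}^2 = 2584/15 + 152 = 4864/15.


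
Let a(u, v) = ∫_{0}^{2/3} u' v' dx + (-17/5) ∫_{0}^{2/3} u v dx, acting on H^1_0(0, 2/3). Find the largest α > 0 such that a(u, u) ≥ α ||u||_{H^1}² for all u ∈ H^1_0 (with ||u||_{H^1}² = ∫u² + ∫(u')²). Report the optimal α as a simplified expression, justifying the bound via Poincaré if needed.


α = (-68 + 45*π^2)/(5*(4 + 9*π^2))

Coercivity of a(·,·) on H^1_0(0, 2/3) means a(u, u) ≥ α ||u||_{H^1}² for every u ∈ H^1_0.
The interval has length L = 2/3, and Poincaré/coercivity depend only on L. Here a(u, u) = ∫(u')² + (-17/5)·∫u².
Here c = -17/5 < 0 with |c| < (π/L)² = 9*π^2/4, so coercivity still holds. The condition a(u,u) ≥ α||u||_{H^1}² reads (1−α)∫(u')² ≥ (α−c)∫u². Any admissible α is ≤ 1 (rapidly oscillating u have ∫u²/∫(u')² → 0), and α = 1 would force 0 ≥ (1−c)∫u², impossible since c < 1; so 1−α > 0. By the sharp Poincaré inequality on H^1_0 of an interval of length L, ∫(u')² ≥ (π/L)²∫u² with equality for the first sine mode sin(π(x−x₀)/L) (x₀ the left endpoint), so the inequality holds for all u iff (1−α)(π/L)² ≥ α − c, i.e. α ≤ ((π/L)² + c)/((π/L)² + 1) = (1 + c(L/π)²)/(1 + (L/π)²). (Direct route, valid since c ≤ 0: Poincaré gives c∫u² ≥ c(L/π)²∫(u')², so a(u,u) ≥ (1 + c(L/π)²)∫(u')², while ||u||_{H^1}² ≤ (1 + (L/π)²)∫(u')²; dividing yields the same α.) With (π/L)² = 9*π^2/4 and c = -17/5, the largest admissible constant is α = ((π/L)² + c)/((π/L)² + 1).
Simplifying, α = (-68 + 45*π^2)/(5*(4 + 9*π^2)).


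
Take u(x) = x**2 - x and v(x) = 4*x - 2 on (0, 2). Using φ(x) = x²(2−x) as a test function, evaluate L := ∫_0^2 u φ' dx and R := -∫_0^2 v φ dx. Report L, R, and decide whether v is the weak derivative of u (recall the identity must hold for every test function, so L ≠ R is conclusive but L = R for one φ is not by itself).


LHS = -28/15, RHS = -56/15. No, v is not the weak derivative of u.

u(x) = x**2 - x, classical derivative u'(x) = 2*x - 1.
φ(x) = x²(2−x), so φ'(x) = x*(4 - 3*x).
Note φ(0) = φ(2) = 0, so the boundary term u·φ vanishes.
LHS = ∫_0^2 u(x) φ'(x) dx = ∫_0^2 (-3*x^4 + 7*x^3 - 4*x^2) dx. Term by term:
  ∫_0^2 -3*x^4 dx = -96/5;  ∫_0^2 7*x^3 dx = 28;  ∫_0^2 -4*x^2 dx = -32/3.
Sum: -96/5 + 28 − 32/3 = -28/15.
So LHS = -28/15.
∫_0^2 v(x) φ(x) dx = ∫_0^2 (-4*x^4 + 10*x^3 - 4*x^2) dx. Term by term:
  ∫_0^2 -4*x^4 dx = -128/5;  ∫_0^2 10*x^3 dx = 40;  ∫_0^2 -4*x^2 dx = -32/3.
Sum: -128/5 + 40 − 32/3 = 56/15.
So RHS = -∫_0^2 v(x) φ(x) dx = -56/15.
LHS − RHS = 28/15 ≠ 0, so the identity fails.
(For a valid weak derivative the identity must hold for EVERY test function, in particular this one. The failure shows v is NOT the weak derivative of u.)
Correct weak derivative would be u'(x) = 2*x - 1.


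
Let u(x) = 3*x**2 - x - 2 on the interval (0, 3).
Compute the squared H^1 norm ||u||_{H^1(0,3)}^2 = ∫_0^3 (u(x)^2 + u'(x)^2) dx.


||u||_{H^1}^2 = 5199/10

The H^1 norm (squared) on an interval (0, L) is
  ||u||_{H^1}^2 = ∫_0^L u(x)^2 dx + ∫_0^L u'(x)^2 dx.
Compute u'(x) = 6*x - 1.
Then u(x)^2 = 9*x**4 - 6*x**3 - 11*x**2 + 4*x + 4 and u'(x)^2 = 36*x**2 - 12*x + 1.
Integrate each monomial from 0 to 3 using ∫_0^3 c·x^n dx = c·3^(n+1)/(n+1):
  ∫_0^3 u(x)^2 dx = ∫_0^3 (9*x^4 - 6*x^3 - 11*x^2 + 4*x + 4) dx. Term by term:
    ∫_0^3 9*x^4 dx = 2187/5;  ∫_0^3 -6*x^3 dx = -243/2;  ∫_0^3 -11*x^2 dx = -99;
    ∫_0^3 4*x dx = 18;  ∫_0^3 4 dx = 12.
  Sum: 2187/5 − 243/2 − 99 + 18 + 12 = 2469/10.
  ∫_0^3 u'(x)^2 dx = ∫_0^3 (36*x^2 - 12*x + 1) dx. Term by term:
    ∫_0^3 36*x^2 dx = 324;  ∫_0^3 -12*x dx = -54;  ∫_0^3 1 dx = 3.
  Sum: 324 − 54 + 3 = 273.
Adding: ||u||_{H^1}^2 = 2469/10 + 273 = 5199/10.


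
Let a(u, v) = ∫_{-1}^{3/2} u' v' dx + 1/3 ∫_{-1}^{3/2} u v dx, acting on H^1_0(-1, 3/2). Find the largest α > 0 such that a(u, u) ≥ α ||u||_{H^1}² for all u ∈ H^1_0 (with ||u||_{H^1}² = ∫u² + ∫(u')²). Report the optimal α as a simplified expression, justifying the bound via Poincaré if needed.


α = (25 + 12*π^2)/(3*(25 + 4*π^2))

Coercivity of a(·,·) on H^1_0(-1, 3/2) means a(u, u) ≥ α ||u||_{H^1}² for every u ∈ H^1_0.
The interval has length L = 5/2, and Poincaré/coercivity depend only on L. Here a(u, u) = ∫(u')² + (1/3)·∫u².
Here 0 < c = 1/3 < 1. The condition a(u,u) ≥ α||u||_{H^1}² reads (1−α)∫(u')² ≥ (α−c)∫u². Any admissible α is ≤ 1 (rapidly oscillating u have ∫u²/∫(u')² → 0), and α = 1 would force 0 ≥ (1−c)∫u², impossible since c < 1; so 1−α > 0. By the sharp Poincaré inequality on H^1_0 of an interval of length L, ∫(u')² ≥ (π/L)²∫u² with equality for the first sine mode sin(π(x−x₀)/L) (x₀ the left endpoint), so the inequality holds for all u iff (1−α)(π/L)² ≥ α − c, i.e. α ≤ ((π/L)² + c)/((π/L)² + 1) = (1 + c(L/π)²)/(1 + (L/π)²). With (π/L)² = 4*π^2/25 and c = 1/3, the largest admissible constant is α = ((π/L)² + c)/((π/L)² + 1).
Simplifying, α = (25 + 12*π^2)/(3*(25 + 4*π^2)).


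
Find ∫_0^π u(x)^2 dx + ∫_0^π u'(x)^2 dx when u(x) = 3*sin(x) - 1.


||u||_{H^1(0,π)}^2 = -12 + 10*π

u'(x) = 3*cos(x).
Expand u² and (u')² and integrate term by term on (0, π), using: for integers n ≥ 1, ∫_0^π sin²(nx) dx = ∫_0^π cos²(nx) dx = π/2; for n ≠ n', ∫_0^π sin(nx)sin(n'x) dx = ∫_0^π cos(nx)cos(n'x) dx = 0; and by product-to-sum, ∫_0^π sin(nx)cos(n'x) dx = ½∫_0^π [sin((n+n')x) + sin((n−n')x)] dx, which is 0 when n+n' is even and 2n/(n²−n'²) when n+n' is odd (it need not vanish on (0, π)). For the constant mode: ∫_0^π 1 dx = π, ∫_0^π cos(nx) dx = 0, ∫_0^π sin(nx) dx = (1−(−1)^n)/n.
  u² squared terms: (-1)²·∫1 dx = 1·π = π;  (3)²·∫sin(x)² dx = 9·π/2 = 9*π/2.
  u² cross terms: 2·(-1)·(3)·∫1·sin(x) dx = -6·(2) = -12.
  So ∫_0^π u² dx = π + 9*π/2 − 12 = -12 + 11*π/2.
  (u')² squared terms: (3)²·∫cos(x)² dx = 9·π/2 = 9*π/2.
  So ∫_0^π (u')² dx = 9*π/2.
||u||_{H^1}^2 = (-12 + 11*π/2) + (9*π/2) = -12 + 10*π.


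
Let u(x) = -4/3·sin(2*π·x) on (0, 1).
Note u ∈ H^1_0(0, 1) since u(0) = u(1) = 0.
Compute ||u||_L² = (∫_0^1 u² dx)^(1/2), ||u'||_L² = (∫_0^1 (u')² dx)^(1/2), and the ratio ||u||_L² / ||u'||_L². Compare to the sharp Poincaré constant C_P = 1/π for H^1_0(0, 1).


||u||_L² / ||u'||_L² = 1/(2*π) < C_P = 1/π.

u(x) = -4/3·sin(2*π·x), so u'(x) = -8*π*cos(2*π*x)/3.
Writing u(x) = A·sin(kπx/L) with A = -4/3 and k = 2, use ∫_0^L sin²(kπx/L) dx = L/2 and ∫_0^L cos²(kπx/L) dx = L/2.
u² = 16/9·sin²(2*π·x) and (u')² = 64*π^2/9·cos²(2*π·x), and each of sin², cos² integrates to L/2 = 1/2 over (0, 1).
∫_0^1 u² dx = 8/9, so ||u||_L² = 2*sqrt(2)/3.
∫_0^1 (u')² dx = 32*π^2/9, so ||u'||_L² = 4*sqrt(2)*π/3.
Ratio ||u||_L² / ||u'||_L² = 1/(2*π).
Sharp Poincaré constant on H^1_0(0, 1) is C_P = L/π = 1/π, achieved by sin(π·x).
This is the k = 2 harmonic; the ratio L/(kπ) is strictly less than C_P = L/π, consistent with the sharp inequality ||u||_L² ≤ C_P ||u'||_L².


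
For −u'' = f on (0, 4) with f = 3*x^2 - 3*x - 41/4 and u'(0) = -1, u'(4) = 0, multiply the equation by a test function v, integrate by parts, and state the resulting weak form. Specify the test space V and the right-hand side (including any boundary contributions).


V = H^1(0, 4) (v unrestricted at boundary; u is determined up to an additive constant); weak form: ∫_0^4 u'v' dx = ∫_0^4 (3*x^2 - 3*x - 41/4) v dx + v(0) for all v ∈ V.

Multiply both sides by a test function v and integrate from 0 to 4:
  ∫_0^4 −u''(x) v(x) dx = ∫_0^4 f(x) v(x) dx.
Integrate the LHS by parts once:
  ∫_0^4 −u'' v dx = −[u'(x) v(x)]_0^4 + ∫_0^4 u'(x) v'(x) dx.
Thus ∫_0^4 u'(x) v'(x) dx = ∫_0^4 f(x) v(x) dx + [u'(x) v(x)]_0^4.
Choose V so that boundary terms are either known or forced to vanish.
u has inhomogeneous Neumann u'(0) = -1, u'(4) = 0. [u' v]_0^4 = (0)·v(4) − (-1)·v(0) = v(0). Take V = H^1(0, 4); boundary term becomes part of RHS.
Weak formulation: find u (satisfying any essential BC) such that ∫_0^4 u'(x) v'(x) dx = ∫_0^4 f v dx + v(0) for all v ∈ V (Neumann data are natural BCs: they enter the RHS as boundary terms).
Substituting f(x) = 3*x^2 - 3*x - 41/4, the right-hand side is ∫_0^4 (3*x^2 - 3*x - 41/4) v dx + v(0).
Compatibility check (pure Neumann): taking v ≡ 1 ∈ V gives 0 = ∫_0^4 f dx + (0) − (-1), i.e. ∫_0^4 f dx must equal u'(0) − u'(4) = -1. Indeed ∫_0^4 (3*x^2 - 3*x - 41/4) dx = -1, so the data are compatible. The solution is then unique only up to an additive constant (fix it e.g. by requiring ∫_0^4 u dx = 0).


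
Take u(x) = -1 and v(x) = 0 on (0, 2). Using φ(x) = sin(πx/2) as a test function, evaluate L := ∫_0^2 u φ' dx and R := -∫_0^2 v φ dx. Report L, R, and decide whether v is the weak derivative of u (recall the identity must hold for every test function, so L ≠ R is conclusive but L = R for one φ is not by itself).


LHS = 0, RHS = 0. Yes, v = u' weakly.

u(x) = -1, classical derivative u'(x) = 0.
φ(x) = sin(πx/2), so φ'(x) = π*cos(π*x/2)/2.
Note φ(0) = φ(2) = 0, so the boundary term u·φ vanishes.
LHS = ∫_0^2 u(x) φ'(x) dx = ∫_0^2 (-π*cos(π*x/2)/2) dx. Term by term:
  ∫_0^2 -π*cos(π*x/2)/2 dx = 0.
So LHS = 0.
∫_0^2 v(x) φ(x) dx = ∫_0^2 (0) dx. Term by term:
  ∫_0^2 0 dx = 0.
So RHS = -∫_0^2 v(x) φ(x) dx = 0.
LHS = RHS, so the identity holds for this test φ.
Moreover u is smooth here and v(x) = u'(x) = 0 pointwise, so the identity holds for every test function. Hence v is the weak derivative of u.


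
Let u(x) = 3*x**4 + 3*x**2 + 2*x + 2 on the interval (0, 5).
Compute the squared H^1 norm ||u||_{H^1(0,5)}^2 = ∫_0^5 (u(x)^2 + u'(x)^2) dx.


||u||_{H^1}^2 = 82057865/21

The H^1 norm (squared) on an interval (0, L) is
  ||u||_{H^1}^2 = ∫_0^L u(x)^2 dx + ∫_0^L u'(x)^2 dx.
Compute u'(x) = 12*x**3 + 6*x + 2.
Then u(x)^2 = 9*x**8 + 18*x**6 + 12*x**5 + 21*x**4 + 12*x**3 + 16*x**2 + 8*x + 4 and u'(x)^2 = 144*x**6 + 144*x**4 + 48*x**3 + 36*x**2 + 24*x + 4.
Integrate each monomial from 0 to 5 using ∫_0^5 c·x^n dx = c·5^(n+1)/(n+1):
  ∫_0^5 u(x)^2 dx = ∫_0^5 (9*x^8 + 18*x^6 + 12*x^5 + 21*x^4 + 12*x^3 + 16*x^2 + 8*x + 4) dx. Term by term:
    ∫_0^5 9*x^8 dx = 1953125;  ∫_0^5 18*x^6 dx = 1406250/7;  ∫_0^5 12*x^5 dx = 31250;
    ∫_0^5 21*x^4 dx = 13125;  ∫_0^5 12*x^3 dx = 1875;  ∫_0^5 16*x^2 dx = 2000/3;
    ∫_0^5 8*x dx = 100;  ∫_0^5 4 dx = 20.
  Sum: 1953125 + 1406250/7 + 31250 + 13125 + 1875 + 2000/3 + 100 + 20 = 46222145/21.
  ∫_0^5 u'(x)^2 dx = ∫_0^5 (144*x^6 + 144*x^4 + 48*x^3 + 36*x^2 + 24*x + 4) dx. Term by term:
    ∫_0^5 144*x^6 dx = 11250000/7;  ∫_0^5 144*x^4 dx = 90000;  ∫_0^5 48*x^3 dx = 7500;
    ∫_0^5 36*x^2 dx = 1500;  ∫_0^5 24*x dx = 300;  ∫_0^5 4 dx = 20.
  Sum: 11250000/7 + 90000 + 7500 + 1500 + 300 + 20 = 11945240/7.
Adding: ||u||_{H^1}^2 = 46222145/21 + 11945240/7 = 82057865/21.


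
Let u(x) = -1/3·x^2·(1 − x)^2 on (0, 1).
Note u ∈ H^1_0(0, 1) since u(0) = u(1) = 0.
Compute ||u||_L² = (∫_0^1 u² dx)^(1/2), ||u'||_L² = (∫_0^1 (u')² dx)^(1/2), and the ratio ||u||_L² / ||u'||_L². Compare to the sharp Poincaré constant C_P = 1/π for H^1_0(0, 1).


||u||_L² / ||u'||_L² = sqrt(3)/6 < C_P = 1/π.

u(x) = -1/3·x^2·(1 − x)^2, so u'(x) = 2*x*(x*(1 - x) - (x - 1)^2)/3.
u(x) = -1/3·x^2·(1 − x)^2 vanishes at x = 0 and x = 1, so u ∈ H^1_0(0, 1). Differentiate via the product rule and integrate the resulting polynomials term by term.
  ∫_0^1 u² dx = ∫_0^1 (x^8/9 - 4*x^7/9 + 2*x^6/3 - 4*x^5/9 + x^4/9) dx. Term by term:
    ∫_0^1 x^8/9 dx = 1/81;  ∫_0^1 -4*x^7/9 dx = -1/18;  ∫_0^1 2*x^6/3 dx = 2/21;
    ∫_0^1 -4*x^5/9 dx = -2/27;  ∫_0^1 x^4/9 dx = 1/45.
  Sum: 1/81 − 1/18 + 2/21 − 2/27 + 1/45 = 1/5670.
  ∫_0^1 (u')² dx = ∫_0^1 (16*x^6/9 - 16*x^5/3 + 52*x^4/9 - 8*x^3/3 + 4*x^2/9) dx. Term by term:
    ∫_0^1 16*x^6/9 dx = 16/63;  ∫_0^1 -16*x^5/3 dx = -8/9;  ∫_0^1 52*x^4/9 dx = 52/45;
    ∫_0^1 -8*x^3/3 dx = -2/3;  ∫_0^1 4*x^2/9 dx = 4/27.
  Sum: 16/63 − 8/9 + 52/45 − 2/3 + 4/27 = 2/945.
∫_0^1 u² dx = 1/5670, so ||u||_L² = sqrt(70)/630.
∫_0^1 (u')² dx = 2/945, so ||u'||_L² = sqrt(210)/315.
Ratio ||u||_L² / ||u'||_L² = sqrt(3)/6.
Sharp Poincaré constant on H^1_0(0, 1) is C_P = L/π = 1/π, achieved by sin(π·x).
A polynomial bump cannot attain the sharp Poincaré constant (only the first sine eigenfunction does), so the ratio is strictly less than C_P, consistent with ||u||_L² ≤ C_P ||u'||_L².


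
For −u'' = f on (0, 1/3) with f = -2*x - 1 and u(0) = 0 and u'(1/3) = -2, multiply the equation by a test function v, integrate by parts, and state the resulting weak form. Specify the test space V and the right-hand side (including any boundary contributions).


V = {v ∈ H^1(0, 1/3) : v(0) = 0} (test functions vanish at x = 0 where u is specified); weak form: ∫_0^1/3 u'v' dx = ∫_0^1/3 (-2*x - 1) v dx − 2·v(1/3) for all v ∈ V.

Multiply both sides by a test function v and integrate from 0 to 1/3:
  ∫_0^1/3 −u''(x) v(x) dx = ∫_0^1/3 f(x) v(x) dx.
Integrate the LHS by parts once:
  ∫_0^1/3 −u'' v dx = −[u'(x) v(x)]_0^1/3 + ∫_0^1/3 u'(x) v'(x) dx.
Thus ∫_0^1/3 u'(x) v'(x) dx = ∫_0^1/3 f(x) v(x) dx + [u'(x) v(x)]_0^1/3.
Choose V so that boundary terms are either known or forced to vanish.
Mixed BC: u(0) = 0 (Dirichlet) and u'(1/3) = -2 (Neumann). Define V = {v ∈ H^1(0, 1/3) : v(0) = 0}. Then [u' v]_0^1/3 = u'(1/3)·v(1/3) − u'(0)·0 = − 2·v(1/3).
Weak formulation: find u (satisfying any essential BC) such that ∫_0^1/3 u'(x) v'(x) dx = ∫_0^1/3 f v dx − 2·v(1/3) for all v ∈ V (Dirichlet at 0 absorbed into V; Neumann datum at x = 1/3 contributes the boundary term).
Substituting f(x) = -2*x - 1, the right-hand side is ∫_0^1/3 (-2*x - 1) v dx − 2·v(1/3).


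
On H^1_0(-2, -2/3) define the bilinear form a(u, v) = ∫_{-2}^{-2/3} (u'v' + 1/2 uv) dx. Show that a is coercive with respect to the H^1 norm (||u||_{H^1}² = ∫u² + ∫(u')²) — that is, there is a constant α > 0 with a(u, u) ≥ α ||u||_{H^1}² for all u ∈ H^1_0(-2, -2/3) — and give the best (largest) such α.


α = (8 + 9*π^2)/(16 + 9*π^2)

Coercivity of a(·,·) on H^1_0(-2, -2/3) means a(u, u) ≥ α ||u||_{H^1}² for every u ∈ H^1_0.
The interval has length L = 4/3, and Poincaré/coercivity depend only on L. Here a(u, u) = ∫(u')² + (1/2)·∫u².
Here 0 < c = 1/2 < 1. The condition a(u,u) ≥ α||u||_{H^1}² reads (1−α)∫(u')² ≥ (α−c)∫u². Any admissible α is ≤ 1 (rapidly oscillating u have ∫u²/∫(u')² → 0), and α = 1 would force 0 ≥ (1−c)∫u², impossible since c < 1; so 1−α > 0. By the sharp Poincaré inequality on H^1_0 of an interval of length L, ∫(u')² ≥ (π/L)²∫u² with equality for the first sine mode sin(π(x−x₀)/L) (x₀ the left endpoint), so the inequality holds for all u iff (1−α)(π/L)² ≥ α − c, i.e. α ≤ ((π/L)² + c)/((π/L)² + 1) = (1 + c(L/π)²)/(1 + (L/π)²). With (π/L)² = 9*π^2/16 and c = 1/2, the largest admissible constant is α = ((π/L)² + c)/((π/L)² + 1).
Simplifying, α = (8 + 9*π^2)/(16 + 9*π^2).


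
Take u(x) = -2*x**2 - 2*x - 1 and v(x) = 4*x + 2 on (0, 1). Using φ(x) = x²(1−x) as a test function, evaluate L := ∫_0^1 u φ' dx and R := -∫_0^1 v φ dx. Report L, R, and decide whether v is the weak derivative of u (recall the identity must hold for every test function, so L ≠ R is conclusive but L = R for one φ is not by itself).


LHS = 11/30, RHS = -11/30. No, v is not the weak derivative of u.

u(x) = -2*x**2 - 2*x - 1, classical derivative u'(x) = -4*x - 2.
φ(x) = x²(1−x), so φ'(x) = x*(2 - 3*x).
Note φ(0) = φ(1) = 0, so the boundary term u·φ vanishes.
LHS = ∫_0^1 u(x) φ'(x) dx = ∫_0^1 (6*x^4 + 2*x^3 - x^2 - 2*x) dx. Term by term:
  ∫_0^1 6*x^4 dx = 6/5;  ∫_0^1 2*x^3 dx = 1/2;  ∫_0^1 -x^2 dx = -1/3;
  ∫_0^1 -2*x dx = -1.
Sum: 6/5 + 1/2 − 1/3 − 1 = 11/30.
So LHS = 11/30.
∫_0^1 v(x) φ(x) dx = ∫_0^1 (-4*x^4 + 2*x^3 + 2*x^2) dx. Term by term:
  ∫_0^1 -4*x^4 dx = -4/5;  ∫_0^1 2*x^3 dx = 1/2;  ∫_0^1 2*x^2 dx = 2/3.
Sum: -4/5 + 1/2 + 2/3 = 11/30.
So RHS = -∫_0^1 v(x) φ(x) dx = -11/30.
LHS − RHS = 11/15 ≠ 0, so the identity fails.
(For a valid weak derivative the identity must hold for EVERY test function, in particular this one. The failure shows v is NOT the weak derivative of u.)
Correct weak derivative would be u'(x) = -4*x - 2.


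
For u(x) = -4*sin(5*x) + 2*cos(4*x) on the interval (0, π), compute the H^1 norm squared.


||u||_{H^1(0,π)}^2 = -2720/9 + 242*π

u'(x) = -8*sin(4*x) - 20*cos(5*x).
Expand u² and (u')² and integrate term by term on (0, π), using: for integers n ≥ 1, ∫_0^π sin²(nx) dx = ∫_0^π cos²(nx) dx = π/2; for n ≠ n', ∫_0^π sin(nx)sin(n'x) dx = ∫_0^π cos(nx)cos(n'x) dx = 0; and by product-to-sum, ∫_0^π sin(nx)cos(n'x) dx = ½∫_0^π [sin((n+n')x) + sin((n−n')x)] dx, which is 0 when n+n' is even and 2n/(n²−n'²) when n+n' is odd (it need not vanish on (0, π)).
  u² squared terms: (-4)²·∫sin(5x)² dx = 16·π/2 = 8*π;  (2)²·∫cos(4x)² dx = 4·π/2 = 2*π.
  u² cross terms: 2·(-4)·(2)·∫sin(5x)·cos(4x) dx = -16·(10/9) = -160/9.
  So ∫_0^π u² dx = 8*π + 2*π − 160/9 = -160/9 + 10*π.
  (u')² squared terms: (-20)²·∫cos(5x)² dx = 400·π/2 = 200*π;  (-8)²·∫sin(4x)² dx = 64·π/2 = 32*π.
  (u')² cross terms: 2·(-20)·(-8)·∫cos(5x)·sin(4x) dx = 320·(-8/9) = -2560/9.
  So ∫_0^π (u')² dx = 200*π + 32*π − 2560/9 = -2560/9 + 232*π.
||u||_{H^1}^2 = (-160/9 + 10*π) + (-2560/9 + 232*π) = -2720/9 + 242*π.


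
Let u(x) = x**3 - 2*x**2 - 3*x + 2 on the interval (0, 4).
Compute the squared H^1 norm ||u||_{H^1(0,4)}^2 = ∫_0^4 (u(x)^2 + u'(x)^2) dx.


||u||_{H^1}^2 = 23036/35

The H^1 norm (squared) on an interval (0, L) is
  ||u||_{H^1}^2 = ∫_0^L u(x)^2 dx + ∫_0^L u'(x)^2 dx.
Compute u'(x) = 3*x**2 - 4*x - 3.
Then u(x)^2 = x**6 - 4*x**5 - 2*x**4 + 16*x**3 + x**2 - 12*x + 4 and u'(x)^2 = 9*x**4 - 24*x**3 - 2*x**2 + 24*x + 9.
Integrate each monomial from 0 to 4 using ∫_0^4 c·x^n dx = c·4^(n+1)/(n+1):
  ∫_0^4 u(x)^2 dx = ∫_0^4 (x^6 - 4*x^5 - 2*x^4 + 16*x^3 + x^2 - 12*x + 4) dx. Term by term:
    ∫_0^4 x^6 dx = 16384/7;  ∫_0^4 -4*x^5 dx = -8192/3;  ∫_0^4 -2*x^4 dx = -2048/5;
    ∫_0^4 16*x^3 dx = 1024;  ∫_0^4 x^2 dx = 64/3;  ∫_0^4 -12*x dx = -96;
    ∫_0^4 4 dx = 16.
  Sum: 16384/7 − 8192/3 − 2048/5 + 1024 + 64/3 − 96 + 16 = 17392/105.
  ∫_0^4 u'(x)^2 dx = ∫_0^4 (9*x^4 - 24*x^3 - 2*x^2 + 24*x + 9) dx. Term by term:
    ∫_0^4 9*x^4 dx = 9216/5;  ∫_0^4 -24*x^3 dx = -1536;  ∫_0^4 -2*x^2 dx = -128/3;
    ∫_0^4 24*x dx = 192;  ∫_0^4 9 dx = 36.
  Sum: 9216/5 − 1536 − 128/3 + 192 + 36 = 7388/15.
Adding: ||u||_{H^1}^2 = 17392/105 + 7388/15 = 23036/35.
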